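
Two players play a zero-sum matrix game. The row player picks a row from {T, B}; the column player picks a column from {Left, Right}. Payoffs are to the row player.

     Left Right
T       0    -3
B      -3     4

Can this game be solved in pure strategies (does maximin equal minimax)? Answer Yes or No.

No

Row minima: T → -3, B → -3; maximin = -3.
Column maxima: Left → 0, Right → 4; minimax = 0.
-3 ≠ 0, so no pure-strategy equilibrium exists.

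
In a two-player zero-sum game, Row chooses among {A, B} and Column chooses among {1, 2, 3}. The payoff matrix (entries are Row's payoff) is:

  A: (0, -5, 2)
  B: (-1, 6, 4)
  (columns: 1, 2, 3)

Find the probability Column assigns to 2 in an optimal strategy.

Row minima: A → -5, B → -1; maximin = -1.
Column maxima: 1 → 0, 2 → 6, 3 → 4; minimax = 0.
-1 ≠ 0, so there is no saddle point; optimal play is mixed.
3 is strictly dominated by 1 (it gives Row strictly more in every row), so Column never plays it.
On the remaining 2×2 (A, B vs 1, 2):
Let Row play A with probability p. Expected payoff against 1: 0p + (-1)(1−p) = p − 1; against 2: (-5)p + 6(1−p) = −11p + 6.
Setting these equal: p − 1 = −11p + 6 ⇒ 12p = 7 ⇒ p = 7/12, and the value is (1)·(7/12) − 1 = -5/12.
For Column: with q = P(1), equating A's and B's payoffs gives 5q − 5 = −7q + 6 ⇒ q = 11/12.

1/12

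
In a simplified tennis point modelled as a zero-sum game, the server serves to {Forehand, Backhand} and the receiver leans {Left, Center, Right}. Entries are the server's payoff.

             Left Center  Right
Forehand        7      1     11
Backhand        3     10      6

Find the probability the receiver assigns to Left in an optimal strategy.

9/13

Row minima: Forehand → 1, Backhand → 3; maximin = 3.
Column maxima: Left → 7, Center → 10, Right → 11; minimax = 7.
3 ≠ 7, so there is no saddle point; optimal play is mixed.
Right is strictly dominated by Left (it gives the server strictly more in every row), so the receiver never plays it.
On the remaining 2×2 (Forehand, Backhand vs Left, Center):
Let the server play Forehand with probability p. Expected payoff against Left: 7p + 3(1−p) = 4p + 3; against Center: 1p + 10(1−p) = −9p + 10.
Setting these equal: 4p + 3 = −9p + 10 ⇒ 13p = 7 ⇒ p = 7/13, and the value is (4)·(7/13) + 3 = 67/13.
For the receiver: with q = P(Left), equating Forehand's and Backhand's payoffs gives 6q + 1 = −7q + 10 ⇒ q = 9/13.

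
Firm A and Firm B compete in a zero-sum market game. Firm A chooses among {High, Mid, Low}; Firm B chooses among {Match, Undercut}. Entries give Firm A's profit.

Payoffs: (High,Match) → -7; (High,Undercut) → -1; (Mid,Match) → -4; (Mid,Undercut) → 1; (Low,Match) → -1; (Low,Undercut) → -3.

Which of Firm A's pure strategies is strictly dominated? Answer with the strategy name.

Mid gives a strictly higher payoff than High against every column: -4 > -7, 1 > -1.
So High is strictly dominated and Firm A never plays it.

High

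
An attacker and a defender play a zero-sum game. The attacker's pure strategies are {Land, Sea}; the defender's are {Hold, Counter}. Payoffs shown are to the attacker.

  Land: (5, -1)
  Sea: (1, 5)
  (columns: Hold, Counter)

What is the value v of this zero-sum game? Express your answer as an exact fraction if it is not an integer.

Row minima: Land → -1, Sea → 1; maximin = 1.
Column maxima: Hold → 5, Counter → 5; minimax = 5.
1 ≠ 5, so there is no saddle point; optimal play is mixed.
Let the attacker play Land with probability p. Expected payoff against Hold: 5p + 1(1−p) = 4p + 1; against Counter: (-1)p + 5(1−p) = −6p + 5.
Setting these equal: 4p + 1 = −6p + 5 ⇒ 10p = 4 ⇒ p = 2/5, and the value is (4)·(2/5) + 1 = 13/5.
For the defender: with q = P(Hold), equating Land's and Sea's payoffs gives 6q − 1 = −4q + 5 ⇒ q = 3/5.

13/5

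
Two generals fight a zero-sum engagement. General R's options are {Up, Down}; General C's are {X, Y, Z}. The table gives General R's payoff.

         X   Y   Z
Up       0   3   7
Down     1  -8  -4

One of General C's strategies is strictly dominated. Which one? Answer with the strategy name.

Y holds General R's payoff strictly below Z in every row: 3 < 7, -8 < -4.
So Z is strictly dominated for General C.

Z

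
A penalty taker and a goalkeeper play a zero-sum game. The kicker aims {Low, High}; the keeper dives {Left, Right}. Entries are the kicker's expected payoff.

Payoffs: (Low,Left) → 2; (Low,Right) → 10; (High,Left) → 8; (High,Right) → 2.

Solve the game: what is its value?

Row minima: Low → 2, High → 2; maximin = 2.
Column maxima: Left → 8, Right → 10; minimax = 8.
2 ≠ 8, so there is no saddle point; optimal play is mixed.
Let the kicker play Low with probability p. Expected payoff against Left: 2p + 8(1−p) = −6p + 8; against Right: 10p + 2(1−p) = 8p + 2.
Setting these equal: −6p + 8 = 8p + 2 ⇒ −14p = -6 ⇒ p = 3/7, and the value is (-6)·(3/7) + 8 = 38/7.
For the keeper: with q = P(Left), equating Low's and High's payoffs gives −8q + 10 = 6q + 2 ⇒ q = 4/7.

38/7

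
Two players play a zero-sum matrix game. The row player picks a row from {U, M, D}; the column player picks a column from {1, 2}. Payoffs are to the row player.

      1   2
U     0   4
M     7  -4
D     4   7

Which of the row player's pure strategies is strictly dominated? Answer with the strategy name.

D gives a strictly higher payoff than U against every column: 4 > 0, 7 > 4.
So U is strictly dominated and the row player never plays it.

U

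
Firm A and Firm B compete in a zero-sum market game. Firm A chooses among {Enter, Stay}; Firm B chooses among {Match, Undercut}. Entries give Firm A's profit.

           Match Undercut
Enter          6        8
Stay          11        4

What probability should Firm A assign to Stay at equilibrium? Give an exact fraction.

2/9

Row minima: Enter → 6, Stay → 4; maximin = 6.
Column maxima: Match → 11, Undercut → 8; minimax = 8.
6 ≠ 8, so there is no saddle point; optimal play is mixed.
Let Firm A play Enter with probability p. Expected payoff against Match: 6p + 11(1−p) = −5p + 11; against Undercut: 8p + 4(1−p) = 4p + 4.
Setting these equal: −5p + 11 = 4p + 4 ⇒ −9p = -7 ⇒ p = 7/9, and the value is (-5)·(7/9) + 11 = 64/9.
For Firm B: with q = P(Match), equating Enter's and Stay's payoffs gives −2q + 8 = 7q + 4 ⇒ q = 4/9.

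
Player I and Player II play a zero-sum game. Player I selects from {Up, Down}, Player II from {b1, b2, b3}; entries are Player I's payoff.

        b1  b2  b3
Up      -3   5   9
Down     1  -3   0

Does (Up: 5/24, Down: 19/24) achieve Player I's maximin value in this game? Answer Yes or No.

No

Against b1 this mix gives (5/24)·(-3) + (19/24)·1 = 1/6.
Against b2 this mix gives (5/24)·5 + (19/24)·(-3) = -4/3.
Against b3 this mix gives (5/24)·9 + (19/24)·0 = 15/8.
Player II will play b2, holding Player I to -4/3. Shifting weight toward the row that does better against b2 would raise this floor (the equalizing mix achieves -1/3 against both b2 and b1), so the proposed strategy is not optimal.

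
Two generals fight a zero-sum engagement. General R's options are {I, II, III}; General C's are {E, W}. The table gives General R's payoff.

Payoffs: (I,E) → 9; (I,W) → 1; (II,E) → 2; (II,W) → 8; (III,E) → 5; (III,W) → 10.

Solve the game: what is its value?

85/13

Row minima: I → 1, II → 2, III → 5; maximin = 5.
Column maxima: E → 9, W → 10; minimax = 9.
5 ≠ 9, so there is no saddle point; optimal play is mixed.
II is strictly dominated by III, so General R never plays it.
On the remaining 2×2 (I, III vs E, W):
Let General R play I with probability p. Expected payoff against E: 9p + 5(1−p) = 4p + 5; against W: 1p + 10(1−p) = −9p + 10.
Setting these equal: 4p + 5 = −9p + 10 ⇒ 13p = 5 ⇒ p = 5/13, and the value is (4)·(5/13) + 5 = 85/13.
For General C: with q = P(E), equating I's and III's payoffs gives 8q + 1 = −5q + 10 ⇒ q = 9/13.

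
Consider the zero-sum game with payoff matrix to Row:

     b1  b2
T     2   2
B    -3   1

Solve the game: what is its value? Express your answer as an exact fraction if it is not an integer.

Row minima: T → 2, B → -3; maximin = 2.
Column maxima: b1 → 2, b2 → 2; minimax = 2.
Since maximin = minimax = 2, there is a saddle point and the value is 2.

2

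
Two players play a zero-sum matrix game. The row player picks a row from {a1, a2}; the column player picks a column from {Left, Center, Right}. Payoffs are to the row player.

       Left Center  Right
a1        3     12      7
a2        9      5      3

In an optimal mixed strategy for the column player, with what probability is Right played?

3/5

Row minima: a1 → 3, a2 → 3; maximin = 3.
Column maxima: Left → 9, Center → 12, Right → 7; minimax = 7.
3 ≠ 7, so there is no saddle point; optimal play is mixed.
Center is strictly dominated by Right (it gives the row player strictly more in every row), so the column player never plays it.
On the remaining 2×2 (a1, a2 vs Left, Right):
Let the row player play a1 with probability p. Expected payoff against Left: 3p + 9(1−p) = −6p + 9; against Right: 7p + 3(1−p) = 4p + 3.
Setting these equal: −6p + 9 = 4p + 3 ⇒ −10p = -6 ⇒ p = 3/5, and the value is (-6)·(3/5) + 9 = 27/5.
For the column player: with q = P(Left), equating a1's and a2's payoffs gives −4q + 7 = 6q + 3 ⇒ q = 2/5.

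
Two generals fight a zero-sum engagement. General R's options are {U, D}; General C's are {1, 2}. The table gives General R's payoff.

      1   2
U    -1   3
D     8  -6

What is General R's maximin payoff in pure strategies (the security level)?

-1

Row minima: U → -1, D → -6.
The best of these is -1.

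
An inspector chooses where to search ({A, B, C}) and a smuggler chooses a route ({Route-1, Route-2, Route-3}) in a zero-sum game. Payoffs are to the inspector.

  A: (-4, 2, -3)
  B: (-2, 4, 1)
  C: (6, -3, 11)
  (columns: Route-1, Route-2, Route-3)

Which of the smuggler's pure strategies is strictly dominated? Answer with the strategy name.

Route-1 holds the inspector's payoff strictly below Route-3 in every row: -4 < -3, -2 < 1, 6 < 11.
So Route-3 is strictly dominated for the smuggler.

Route-3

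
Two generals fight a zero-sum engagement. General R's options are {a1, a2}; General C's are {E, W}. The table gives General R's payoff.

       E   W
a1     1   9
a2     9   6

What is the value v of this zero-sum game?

75/11

Row minima: a1 → 1, a2 → 6; maximin = 6.
Column maxima: E → 9, W → 9; minimax = 9.
6 ≠ 9, so there is no saddle point; optimal play is mixed.
Let General R play a1 with probability p. Expected payoff against E: 1p + 9(1−p) = −8p + 9; against W: 9p + 6(1−p) = 3p + 6.
Setting these equal: −8p + 9 = 3p + 6 ⇒ −11p = -3 ⇒ p = 3/11, and the value is (-8)·(3/11) + 9 = 75/11.
For General C: with q = P(E), equating a1's and a2's payoffs gives −8q + 9 = 3q + 6 ⇒ q = 3/11.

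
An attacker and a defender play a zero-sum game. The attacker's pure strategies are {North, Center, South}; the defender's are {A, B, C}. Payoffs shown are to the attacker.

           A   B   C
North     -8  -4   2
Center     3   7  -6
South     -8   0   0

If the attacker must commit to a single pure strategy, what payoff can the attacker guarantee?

-6

Row minima: North → -8, Center → -6, South → -8.
The best of these is -6.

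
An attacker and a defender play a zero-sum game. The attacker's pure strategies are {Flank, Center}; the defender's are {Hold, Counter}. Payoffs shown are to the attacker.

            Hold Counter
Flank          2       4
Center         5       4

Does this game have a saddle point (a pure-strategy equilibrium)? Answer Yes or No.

Yes

Row minima: Flank → 2, Center → 4; maximin = 4.
Column maxima: Hold → 5, Counter → 4; minimax = 4.
maximin = minimax = 4, so a saddle point exists.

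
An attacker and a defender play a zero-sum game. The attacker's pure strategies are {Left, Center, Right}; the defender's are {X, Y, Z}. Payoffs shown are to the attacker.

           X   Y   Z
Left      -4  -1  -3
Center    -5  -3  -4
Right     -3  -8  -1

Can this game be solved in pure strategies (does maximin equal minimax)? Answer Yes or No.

No

Row minima: Left → -4, Center → -5, Right → -8; maximin = -4.
Column maxima: X → -3, Y → -1, Z → -1; minimax = -3.
-4 ≠ -3, so no pure-strategy equilibrium exists.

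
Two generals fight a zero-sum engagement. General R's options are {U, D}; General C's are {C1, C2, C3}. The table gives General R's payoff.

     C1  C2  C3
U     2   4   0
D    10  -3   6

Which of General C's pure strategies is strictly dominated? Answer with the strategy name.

C3 holds General R's payoff strictly below C1 in every row: 0 < 2, 6 < 10.
So C1 is strictly dominated for General C.

C1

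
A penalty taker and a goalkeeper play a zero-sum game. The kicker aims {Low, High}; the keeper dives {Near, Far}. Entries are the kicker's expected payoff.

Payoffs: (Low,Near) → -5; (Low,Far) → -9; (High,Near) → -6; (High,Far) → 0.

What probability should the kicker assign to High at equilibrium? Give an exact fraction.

Row minima: Low → -9, High → -6; maximin = -6.
Column maxima: Near → -5, Far → 0; minimax = -5.
-6 ≠ -5, so there is no saddle point; optimal play is mixed.
Let the kicker play Low with probability p. Expected payoff against Near: (-5)p + (-6)(1−p) = p − 6; against Far: (-9)p + 0(1−p) = −9p.
Setting these equal: p − 6 = −9p ⇒ 10p = 6 ⇒ p = 3/5, and the value is (1)·(3/5) − 6 = -27/5.
For the keeper: with q = P(Near), equating Low's and High's payoffs gives 4q − 9 = −6q ⇒ q = 9/10.

2/5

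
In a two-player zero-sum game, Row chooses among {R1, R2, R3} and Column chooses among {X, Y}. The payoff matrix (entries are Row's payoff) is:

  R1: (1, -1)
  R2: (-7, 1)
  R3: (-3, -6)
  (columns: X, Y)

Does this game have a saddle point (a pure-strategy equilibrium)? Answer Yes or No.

Row minima: R1 → -1, R2 → -7, R3 → -6; maximin = -1.
Column maxima: X → 1, Y → 1; minimax = 1.
-1 ≠ 1, so no pure-strategy equilibrium exists.

No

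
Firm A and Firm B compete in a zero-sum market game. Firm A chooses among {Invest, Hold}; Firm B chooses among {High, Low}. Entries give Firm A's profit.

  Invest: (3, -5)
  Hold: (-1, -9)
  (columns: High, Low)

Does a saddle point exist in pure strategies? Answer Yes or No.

Yes

Row minima: Invest → -5, Hold → -9; maximin = -5.
Column maxima: High → 3, Low → -5; minimax = -5.
maximin = minimax = -5, so a saddle point exists.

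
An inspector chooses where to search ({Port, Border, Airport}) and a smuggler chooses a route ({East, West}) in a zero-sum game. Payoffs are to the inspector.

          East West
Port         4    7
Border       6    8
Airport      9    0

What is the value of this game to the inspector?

72/11

Row minima: Port → 4, Border → 6, Airport → 0; maximin = 6.
Column maxima: East → 9, West → 8; minimax = 8.
6 ≠ 8, so there is no saddle point; optimal play is mixed.
Port is strictly dominated by Border, so the inspector never plays it.
On the remaining 2×2 (Border, Airport vs East, West):
Let the inspector play Border with probability p. Expected payoff against East: 6p + 9(1−p) = −3p + 9; against West: 8p + 0(1−p) = 8p.
Setting these equal: −3p + 9 = 8p ⇒ −11p = -9 ⇒ p = 9/11, and the value is (-3)·(9/11) + 9 = 72/11.
For the smuggler: with q = P(East), equating Border's and Airport's payoffs gives −2q + 8 = 9q ⇒ q = 8/11.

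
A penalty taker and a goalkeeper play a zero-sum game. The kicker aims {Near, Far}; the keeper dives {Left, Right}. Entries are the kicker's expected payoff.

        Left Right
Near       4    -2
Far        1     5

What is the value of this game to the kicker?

11/5

Row minima: Near → -2, Far → 1; maximin = 1.
Column maxima: Left → 4, Right → 5; minimax = 4.
1 ≠ 4, so there is no saddle point; optimal play is mixed.
Let the kicker play Near with probability p. Expected payoff against Left: 4p + 1(1−p) = 3p + 1; against Right: (-2)p + 5(1−p) = −7p + 5.
Setting these equal: 3p + 1 = −7p + 5 ⇒ 10p = 4 ⇒ p = 2/5, and the value is (3)·(2/5) + 1 = 11/5.
For the keeper: with q = P(Left), equating Near's and Far's payoffs gives 6q − 2 = −4q + 5 ⇒ q = 7/10.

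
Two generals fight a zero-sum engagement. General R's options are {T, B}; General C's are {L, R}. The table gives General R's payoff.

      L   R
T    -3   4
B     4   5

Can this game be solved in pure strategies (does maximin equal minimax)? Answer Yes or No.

Row minima: T → -3, B → 4; maximin = 4.
Column maxima: L → 4, R → 5; minimax = 4.
maximin = minimax = 4, so a saddle point exists.

Yes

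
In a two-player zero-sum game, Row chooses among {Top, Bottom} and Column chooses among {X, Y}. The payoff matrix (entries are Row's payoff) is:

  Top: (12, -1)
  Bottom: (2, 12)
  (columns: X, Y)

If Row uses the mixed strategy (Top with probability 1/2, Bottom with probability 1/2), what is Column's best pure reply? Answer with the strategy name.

If Column plays X, Row's expected payoff is (1/2)·12 + (1/2)·2 = 7.
If Column plays Y, Row's expected payoff is (1/2)·(-1) + (1/2)·12 = 11/2.
Column minimizes Row's payoff; the smallest is 11/2, so the best response is Y.

Y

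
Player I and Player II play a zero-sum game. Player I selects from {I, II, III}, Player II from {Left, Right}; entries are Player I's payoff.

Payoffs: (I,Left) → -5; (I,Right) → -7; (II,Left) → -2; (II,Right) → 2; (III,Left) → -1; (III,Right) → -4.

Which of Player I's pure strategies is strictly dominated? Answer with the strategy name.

II gives a strictly higher payoff than I against every column: -2 > -5, 2 > -7.
So I is strictly dominated and Player I never plays it.

I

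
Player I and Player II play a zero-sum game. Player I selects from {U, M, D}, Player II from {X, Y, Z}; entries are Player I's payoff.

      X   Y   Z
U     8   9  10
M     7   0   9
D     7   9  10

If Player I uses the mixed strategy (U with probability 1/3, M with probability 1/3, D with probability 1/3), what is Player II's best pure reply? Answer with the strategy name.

Y

If Player II plays X, Player I's expected payoff is (1/3)·8 + (1/3)·7 + (1/3)·7 = 22/3.
If Player II plays Y, Player I's expected payoff is (1/3)·9 + (1/3)·0 + (1/3)·9 = 6.
If Player II plays Z, Player I's expected payoff is (1/3)·10 + (1/3)·9 + (1/3)·10 = 29/3.
Player II minimizes Player I's payoff; the smallest is 6, so the best response is Y.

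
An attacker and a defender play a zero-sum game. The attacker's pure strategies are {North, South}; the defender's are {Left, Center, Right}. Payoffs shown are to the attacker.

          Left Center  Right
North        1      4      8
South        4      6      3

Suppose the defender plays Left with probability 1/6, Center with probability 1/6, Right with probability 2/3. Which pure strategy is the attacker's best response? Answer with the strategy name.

North

Expected payoff of North: (1/6)·1 + (1/6)·4 + (2/3)·8 = 37/6.
Expected payoff of South: (1/6)·4 + (1/6)·6 + (2/3)·3 = 11/3.
The largest is 37/6, so the attacker's best response is North.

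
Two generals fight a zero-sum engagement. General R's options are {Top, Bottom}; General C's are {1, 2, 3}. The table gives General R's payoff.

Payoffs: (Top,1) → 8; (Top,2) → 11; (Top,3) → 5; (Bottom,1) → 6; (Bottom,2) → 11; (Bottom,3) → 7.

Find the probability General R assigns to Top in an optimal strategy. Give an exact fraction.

Row minima: Top → 5, Bottom → 6; maximin = 6.
Column maxima: 1 → 8, 2 → 11, 3 → 7; minimax = 7.
6 ≠ 7, so there is no saddle point; optimal play is mixed.
2 is strictly dominated by 1 (it gives General R strictly more in every row), so General C never plays it.
On the remaining 2×2 (Top, Bottom vs 1, 3):
Let General R play Top with probability p. Expected payoff against 1: 8p + 6(1−p) = 2p + 6; against 3: 5p + 7(1−p) = −2p + 7.
Setting these equal: 2p + 6 = −2p + 7 ⇒ 4p = 1 ⇒ p = 1/4, and the value is (2)·(1/4) + 6 = 13/2.
For General C: with q = P(1), equating Top's and Bottom's payoffs gives 3q + 5 = −q + 7 ⇒ q = 1/2.

1/4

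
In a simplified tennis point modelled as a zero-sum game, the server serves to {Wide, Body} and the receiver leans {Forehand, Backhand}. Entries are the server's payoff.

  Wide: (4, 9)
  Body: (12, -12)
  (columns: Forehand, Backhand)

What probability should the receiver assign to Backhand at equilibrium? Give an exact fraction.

8/29

Row minima: Wide → 4, Body → -12; maximin = 4.
Column maxima: Forehand → 12, Backhand → 9; minimax = 9.
4 ≠ 9, so there is no saddle point; optimal play is mixed.
Let the server play Wide with probability p. Expected payoff against Forehand: 4p + 12(1−p) = −8p + 12; against Backhand: 9p + (-12)(1−p) = 21p − 12.
Setting these equal: −8p + 12 = 21p − 12 ⇒ −29p = -24 ⇒ p = 24/29, and the value is (-8)·(24/29) + 12 = 156/29.
For the receiver: with q = P(Forehand), equating Wide's and Body's payoffs gives −5q + 9 = 24q − 12 ⇒ q = 21/29.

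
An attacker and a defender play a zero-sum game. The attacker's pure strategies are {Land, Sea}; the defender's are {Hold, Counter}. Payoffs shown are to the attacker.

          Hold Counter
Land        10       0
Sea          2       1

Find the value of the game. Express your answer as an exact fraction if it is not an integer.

Row minima: Land → 0, Sea → 1; maximin = 1.
Column maxima: Hold → 10, Counter → 1; minimax = 1.
Since maximin = minimax = 1, there is a saddle point and the value is 1.

1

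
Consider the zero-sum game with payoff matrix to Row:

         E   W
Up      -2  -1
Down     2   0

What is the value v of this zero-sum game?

Row minima: Up → -2, Down → 0; maximin = 0.
Column maxima: E → 2, W → 0; minimax = 0.
Since maximin = minimax = 0, there is a saddle point and the value is 0.

0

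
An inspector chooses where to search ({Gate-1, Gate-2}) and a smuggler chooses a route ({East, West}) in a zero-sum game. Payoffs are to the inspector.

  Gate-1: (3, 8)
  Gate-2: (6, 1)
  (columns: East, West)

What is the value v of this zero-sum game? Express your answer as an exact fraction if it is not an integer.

9/2

Row minima: Gate-1 → 3, Gate-2 → 1; maximin = 3.
Column maxima: East → 6, West → 8; minimax = 6.
3 ≠ 6, so there is no saddle point; optimal play is mixed.
Let the inspector play Gate-1 with probability p. Expected payoff against East: 3p + 6(1−p) = −3p + 6; against West: 8p + 1(1−p) = 7p + 1.
Setting these equal: −3p + 6 = 7p + 1 ⇒ −10p = -5 ⇒ p = 1/2, and the value is (-3)·(1/2) + 6 = 9/2.
For the smuggler: with q = P(East), equating Gate-1's and Gate-2's payoffs gives −5q + 8 = 5q + 1 ⇒ q = 7/10.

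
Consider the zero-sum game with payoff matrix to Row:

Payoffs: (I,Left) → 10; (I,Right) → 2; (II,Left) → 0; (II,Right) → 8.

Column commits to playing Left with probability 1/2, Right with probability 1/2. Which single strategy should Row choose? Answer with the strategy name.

I

Expected payoff of I: (1/2)·10 + (1/2)·2 = 6.
Expected payoff of II: (1/2)·0 + (1/2)·8 = 4.
The largest is 6, so Row's best response is I.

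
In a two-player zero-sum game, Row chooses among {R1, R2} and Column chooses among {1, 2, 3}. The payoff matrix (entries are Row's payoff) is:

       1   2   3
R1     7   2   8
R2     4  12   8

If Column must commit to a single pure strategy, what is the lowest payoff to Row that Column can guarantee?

Column maxima: 1 → 7, 2 → 12, 3 → 8.
The smallest of these is 7.

7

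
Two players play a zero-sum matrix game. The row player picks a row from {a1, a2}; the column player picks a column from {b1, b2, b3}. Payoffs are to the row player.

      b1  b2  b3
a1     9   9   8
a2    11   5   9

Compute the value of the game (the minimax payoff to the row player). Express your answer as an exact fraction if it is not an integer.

Row minima: a1 → 8, a2 → 5; maximin = 8.
Column maxima: b1 → 11, b2 → 9, b3 → 9; minimax = 9.
8 ≠ 9, so there is no saddle point; optimal play is mixed.
b1 is strictly dominated by b3 (it gives the row player strictly more in every row), so the column player never plays it.
On the remaining 2×2 (a1, a2 vs b2, b3):
Let the row player play a1 with probability p. Expected payoff against b2: 9p + 5(1−p) = 4p + 5; against b3: 8p + 9(1−p) = −p + 9.
Setting these equal: 4p + 5 = −p + 9 ⇒ 5p = 4 ⇒ p = 4/5, and the value is (4)·(4/5) + 5 = 41/5.
For the column player: with q = P(b2), equating a1's and a2's payoffs gives q + 8 = −4q + 9 ⇒ q = 1/5.

41/5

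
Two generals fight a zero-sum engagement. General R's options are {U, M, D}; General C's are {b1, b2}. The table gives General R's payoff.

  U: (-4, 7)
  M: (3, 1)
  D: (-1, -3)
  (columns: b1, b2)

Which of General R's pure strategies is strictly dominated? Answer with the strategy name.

M gives a strictly higher payoff than D against every column: 3 > -1, 1 > -3.
So D is strictly dominated and General R never plays it.

D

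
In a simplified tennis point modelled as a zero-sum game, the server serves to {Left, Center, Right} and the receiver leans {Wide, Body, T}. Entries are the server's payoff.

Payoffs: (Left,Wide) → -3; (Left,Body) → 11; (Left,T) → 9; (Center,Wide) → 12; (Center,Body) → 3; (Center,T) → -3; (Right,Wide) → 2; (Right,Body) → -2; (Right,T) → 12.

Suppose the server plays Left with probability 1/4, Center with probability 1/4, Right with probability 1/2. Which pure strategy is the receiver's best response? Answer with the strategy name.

Body

If the receiver plays Wide, the server's expected payoff is (1/4)·(-3) + (1/4)·12 + (1/2)·2 = 13/4.
If the receiver plays Body, the server's expected payoff is (1/4)·11 + (1/4)·3 + (1/2)·(-2) = 5/2.
If the receiver plays T, the server's expected payoff is (1/4)·9 + (1/4)·(-3) + (1/2)·12 = 15/2.
The receiver minimizes the server's payoff; the smallest is 5/2, so the best response is Body.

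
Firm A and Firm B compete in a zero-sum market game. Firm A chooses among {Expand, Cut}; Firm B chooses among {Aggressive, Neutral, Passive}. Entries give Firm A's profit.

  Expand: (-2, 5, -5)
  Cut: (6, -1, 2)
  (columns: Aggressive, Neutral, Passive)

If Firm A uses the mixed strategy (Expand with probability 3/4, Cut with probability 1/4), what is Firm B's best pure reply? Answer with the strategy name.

Passive

If Firm B plays Aggressive, Firm A's expected payoff is (3/4)·(-2) + (1/4)·6 = 0.
If Firm B plays Neutral, Firm A's expected payoff is (3/4)·5 + (1/4)·(-1) = 7/2.
If Firm B plays Passive, Firm A's expected payoff is (3/4)·(-5) + (1/4)·2 = -13/4.
Firm B minimizes Firm A's payoff; the smallest is -13/4, so the best response is Passive.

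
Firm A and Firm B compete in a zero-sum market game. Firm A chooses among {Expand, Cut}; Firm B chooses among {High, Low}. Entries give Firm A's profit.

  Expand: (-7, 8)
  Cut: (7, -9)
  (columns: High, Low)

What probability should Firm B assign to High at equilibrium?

17/31

Row minima: Expand → -7, Cut → -9; maximin = -7.
Column maxima: High → 7, Low → 8; minimax = 7.
-7 ≠ 7, so there is no saddle point; optimal play is mixed.
Let Firm A play Expand with probability p. Expected payoff against High: (-7)p + 7(1−p) = −14p + 7; against Low: 8p + (-9)(1−p) = 17p − 9.
Setting these equal: −14p + 7 = 17p − 9 ⇒ −31p = -16 ⇒ p = 16/31, and the value is (-14)·(16/31) + 7 = -7/31.
For Firm B: with q = P(High), equating Expand's and Cut's payoffs gives −15q + 8 = 16q − 9 ⇒ q = 17/31.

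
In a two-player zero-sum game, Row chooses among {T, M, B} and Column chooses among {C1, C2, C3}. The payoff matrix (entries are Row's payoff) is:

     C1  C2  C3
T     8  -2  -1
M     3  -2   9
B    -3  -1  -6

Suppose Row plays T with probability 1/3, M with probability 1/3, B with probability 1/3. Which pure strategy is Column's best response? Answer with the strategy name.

C2

If Column plays C1, Row's expected payoff is (1/3)·8 + (1/3)·3 + (1/3)·(-3) = 8/3.
If Column plays C2, Row's expected payoff is (1/3)·(-2) + (1/3)·(-2) + (1/3)·(-1) = -5/3.
If Column plays C3, Row's expected payoff is (1/3)·(-1) + (1/3)·9 + (1/3)·(-6) = 2/3.
Column minimizes Row's payoff; the smallest is -5/3, so the best response is C2.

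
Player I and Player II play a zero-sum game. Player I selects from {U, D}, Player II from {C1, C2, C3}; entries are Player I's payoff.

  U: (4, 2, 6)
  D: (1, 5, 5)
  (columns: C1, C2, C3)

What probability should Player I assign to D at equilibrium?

Row minima: U → 2, D → 1; maximin = 2.
Column maxima: C1 → 4, C2 → 5, C3 → 6; minimax = 4.
2 ≠ 4, so there is no saddle point; optimal play is mixed.
C3 is strictly dominated by C1 (it gives Player I strictly more in every row), so Player II never plays it.
On the remaining 2×2 (U, D vs C1, C2):
Let Player I play U with probability p. Expected payoff against C1: 4p + 1(1−p) = 3p + 1; against C2: 2p + 5(1−p) = −3p + 5.
Setting these equal: 3p + 1 = −3p + 5 ⇒ 6p = 4 ⇒ p = 2/3, and the value is (3)·(2/3) + 1 = 3.
For Player II: with q = P(C1), equating U's and D's payoffs gives 2q + 2 = −4q + 5 ⇒ q = 1/2.

1/3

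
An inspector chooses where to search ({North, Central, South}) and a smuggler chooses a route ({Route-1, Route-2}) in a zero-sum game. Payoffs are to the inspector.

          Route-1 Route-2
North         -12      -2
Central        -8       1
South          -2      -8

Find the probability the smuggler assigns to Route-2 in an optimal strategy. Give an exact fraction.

Row minima: North → -12, Central → -8, South → -8; maximin = -8.
Column maxima: Route-1 → -2, Route-2 → 1; minimax = -2.
-8 ≠ -2, so there is no saddle point; optimal play is mixed.
North is strictly dominated by Central, so the inspector never plays it.
On the remaining 2×2 (Central, South vs Route-1, Route-2):
Let the inspector play Central with probability p. Expected payoff against Route-1: (-8)p + (-2)(1−p) = −6p − 2; against Route-2: 1p + (-8)(1−p) = 9p − 8.
Setting these equal: −6p − 2 = 9p − 8 ⇒ −15p = -6 ⇒ p = 2/5, and the value is (-6)·(2/5) − 2 = -22/5.
For the smuggler: with q = P(Route-1), equating Central's and South's payoffs gives −9q + 1 = 6q − 8 ⇒ q = 3/5.

2/5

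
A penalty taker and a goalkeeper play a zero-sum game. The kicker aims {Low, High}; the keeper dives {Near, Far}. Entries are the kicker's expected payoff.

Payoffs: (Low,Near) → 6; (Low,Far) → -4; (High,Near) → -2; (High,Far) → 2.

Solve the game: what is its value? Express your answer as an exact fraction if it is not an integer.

Row minima: Low → -4, High → -2; maximin = -2.
Column maxima: Near → 6, Far → 2; minimax = 2.
-2 ≠ 2, so there is no saddle point; optimal play is mixed.
Let the kicker play Low with probability p. Expected payoff against Near: 6p + (-2)(1−p) = 8p − 2; against Far: (-4)p + 2(1−p) = −6p + 2.
Setting these equal: 8p − 2 = −6p + 2 ⇒ 14p = 4 ⇒ p = 2/7, and the value is (8)·(2/7) − 2 = 2/7.
For the keeper: with q = P(Near), equating Low's and High's payoffs gives 10q − 4 = −4q + 2 ⇒ q = 3/7.

2/7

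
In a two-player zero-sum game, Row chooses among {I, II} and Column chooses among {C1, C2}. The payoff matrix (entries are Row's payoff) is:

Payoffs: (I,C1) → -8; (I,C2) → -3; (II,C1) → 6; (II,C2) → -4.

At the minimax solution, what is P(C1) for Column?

1/15

Row minima: I → -8, II → -4; maximin = -4.
Column maxima: C1 → 6, C2 → -3; minimax = -3.
-4 ≠ -3, so there is no saddle point; optimal play is mixed.
Let Row play I with probability p. Expected payoff against C1: (-8)p + 6(1−p) = −14p + 6; against C2: (-3)p + (-4)(1−p) = p − 4.
Setting these equal: −14p + 6 = p − 4 ⇒ −15p = -10 ⇒ p = 2/3, and the value is (-14)·(2/3) + 6 = -10/3.
For Column: with q = P(C1), equating I's and II's payoffs gives −5q − 3 = 10q − 4 ⇒ q = 1/15.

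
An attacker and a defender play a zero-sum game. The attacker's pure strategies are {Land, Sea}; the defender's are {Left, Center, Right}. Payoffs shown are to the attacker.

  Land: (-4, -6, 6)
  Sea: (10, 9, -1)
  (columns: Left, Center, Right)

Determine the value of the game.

Row minima: Land → -6, Sea → -1; maximin = -1.
Column maxima: Left → 10, Center → 9, Right → 6; minimax = 6.
-1 ≠ 6, so there is no saddle point; optimal play is mixed.
Left is strictly dominated by Center (it gives the attacker strictly more in every row), so the defender never plays it.
On the remaining 2×2 (Land, Sea vs Center, Right):
Let the attacker play Land with probability p. Expected payoff against Center: (-6)p + 9(1−p) = −15p + 9; against Right: 6p + (-1)(1−p) = 7p − 1.
Setting these equal: −15p + 9 = 7p − 1 ⇒ −22p = -10 ⇒ p = 5/11, and the value is (-15)·(5/11) + 9 = 24/11.
For the defender: with q = P(Center), equating Land's and Sea's payoffs gives −12q + 6 = 10q − 1 ⇒ q = 7/22.

24/11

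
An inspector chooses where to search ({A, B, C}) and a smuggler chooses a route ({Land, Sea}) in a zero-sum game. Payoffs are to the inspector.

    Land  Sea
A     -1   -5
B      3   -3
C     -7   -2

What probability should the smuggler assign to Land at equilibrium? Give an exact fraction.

Row minima: A → -5, B → -3, C → -7; maximin = -3.
Column maxima: Land → 3, Sea → -2; minimax = -2.
-3 ≠ -2, so there is no saddle point; optimal play is mixed.
A is strictly dominated by B, so the inspector never plays it.
On the remaining 2×2 (B, C vs Land, Sea):
Let the inspector play B with probability p. Expected payoff against Land: 3p + (-7)(1−p) = 10p − 7; against Sea: (-3)p + (-2)(1−p) = −p − 2.
Setting these equal: 10p − 7 = −p − 2 ⇒ 11p = 5 ⇒ p = 5/11, and the value is (10)·(5/11) − 7 = -27/11.
For the smuggler: with q = P(Land), equating B's and C's payoffs gives 6q − 3 = −5q − 2 ⇒ q = 1/11.

1/11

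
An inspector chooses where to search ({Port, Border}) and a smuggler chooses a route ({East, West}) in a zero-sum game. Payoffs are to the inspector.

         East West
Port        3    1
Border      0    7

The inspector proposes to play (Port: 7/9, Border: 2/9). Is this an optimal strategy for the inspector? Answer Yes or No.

Against East this mix gives (7/9)·3 + (2/9)·0 = 7/3.
Against West this mix gives (7/9)·1 + (2/9)·7 = 7/3.
All of the smuggler's active replies (East, West) yield 7/3, and no column does worse for the inspector. The mix makes the smuggler indifferent and guarantees 7/3, so it is optimal.

Yes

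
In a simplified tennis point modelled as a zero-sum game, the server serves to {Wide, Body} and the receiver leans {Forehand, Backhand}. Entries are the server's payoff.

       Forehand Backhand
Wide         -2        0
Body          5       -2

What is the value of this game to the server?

-4/9

Row minima: Wide → -2, Body → -2; maximin = -2.
Column maxima: Forehand → 5, Backhand → 0; minimax = 0.
-2 ≠ 0, so there is no saddle point; optimal play is mixed.
Let the server play Wide with probability p. Expected payoff against Forehand: (-2)p + 5(1−p) = −7p + 5; against Backhand: 0p + (-2)(1−p) = 2p − 2.
Setting these equal: −7p + 5 = 2p − 2 ⇒ −9p = -7 ⇒ p = 7/9, and the value is (-7)·(7/9) + 5 = -4/9.
For the receiver: with q = P(Forehand), equating Wide's and Body's payoffs gives −2q = 7q − 2 ⇒ q = 2/9.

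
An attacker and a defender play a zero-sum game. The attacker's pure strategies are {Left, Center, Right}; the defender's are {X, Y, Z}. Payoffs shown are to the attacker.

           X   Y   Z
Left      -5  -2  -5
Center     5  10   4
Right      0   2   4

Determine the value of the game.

Row minima: Left → -5, Center → 4, Right → 0; maximin = 4.
Column maxima: X → 5, Y → 10, Z → 4; minimax = 4.
Since maximin = minimax = 4, there is a saddle point and the value is 4.

4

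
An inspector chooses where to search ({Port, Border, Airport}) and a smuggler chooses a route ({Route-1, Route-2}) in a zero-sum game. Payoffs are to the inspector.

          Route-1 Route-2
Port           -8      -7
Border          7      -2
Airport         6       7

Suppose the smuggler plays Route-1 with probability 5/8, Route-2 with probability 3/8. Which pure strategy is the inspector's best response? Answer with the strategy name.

Airport

Expected payoff of Port: (5/8)·(-8) + (3/8)·(-7) = -61/8.
Expected payoff of Border: (5/8)·7 + (3/8)·(-2) = 29/8.
Expected payoff of Airport: (5/8)·6 + (3/8)·7 = 51/8.
The largest is 51/8, so the inspector's best response is Airport.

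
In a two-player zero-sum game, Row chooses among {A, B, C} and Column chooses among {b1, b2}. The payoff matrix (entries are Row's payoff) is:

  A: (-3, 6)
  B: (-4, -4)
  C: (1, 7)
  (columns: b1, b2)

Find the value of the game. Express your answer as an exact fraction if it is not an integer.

Row minima: A → -3, B → -4, C → 1; maximin = 1.
Column maxima: b1 → 1, b2 → 7; minimax = 1.
Since maximin = minimax = 1, there is a saddle point and the value is 1.

1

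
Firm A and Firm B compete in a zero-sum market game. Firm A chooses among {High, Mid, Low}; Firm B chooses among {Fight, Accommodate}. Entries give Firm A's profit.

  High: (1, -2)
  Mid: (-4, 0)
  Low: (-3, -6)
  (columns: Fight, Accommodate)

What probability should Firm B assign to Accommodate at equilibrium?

Row minima: High → -2, Mid → -4, Low → -6; maximin = -2.
Column maxima: Fight → 1, Accommodate → 0; minimax = 0.
-2 ≠ 0, so there is no saddle point; optimal play is mixed.
Low is strictly dominated by High, so Firm A never plays it.
On the remaining 2×2 (High, Mid vs Fight, Accommodate):
Let Firm A play High with probability p. Expected payoff against Fight: 1p + (-4)(1−p) = 5p − 4; against Accommodate: (-2)p + 0(1−p) = −2p.
Setting these equal: 5p − 4 = −2p ⇒ 7p = 4 ⇒ p = 4/7, and the value is (5)·(4/7) − 4 = -8/7.
For Firm B: with q = P(Fight), equating High's and Mid's payoffs gives 3q − 2 = −4q ⇒ q = 2/7.

5/7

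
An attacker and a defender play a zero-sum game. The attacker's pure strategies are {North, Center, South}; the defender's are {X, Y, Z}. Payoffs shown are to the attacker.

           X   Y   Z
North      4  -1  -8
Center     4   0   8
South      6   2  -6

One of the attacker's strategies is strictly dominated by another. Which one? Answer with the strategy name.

South gives a strictly higher payoff than North against every column: 6 > 4, 2 > -1, -6 > -8.
So North is strictly dominated and the attacker never plays it.

North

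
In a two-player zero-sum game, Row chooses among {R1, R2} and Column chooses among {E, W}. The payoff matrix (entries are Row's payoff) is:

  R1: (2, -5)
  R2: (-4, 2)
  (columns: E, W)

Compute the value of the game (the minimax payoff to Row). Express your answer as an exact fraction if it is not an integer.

-16/13

Row minima: R1 → -5, R2 → -4; maximin = -4.
Column maxima: E → 2, W → 2; minimax = 2.
-4 ≠ 2, so there is no saddle point; optimal play is mixed.
Let Row play R1 with probability p. Expected payoff against E: 2p + (-4)(1−p) = 6p − 4; against W: (-5)p + 2(1−p) = −7p + 2.
Setting these equal: 6p − 4 = −7p + 2 ⇒ 13p = 6 ⇒ p = 6/13, and the value is (6)·(6/13) − 4 = -16/13.
For Column: with q = P(E), equating R1's and R2's payoffs gives 7q − 5 = −6q + 2 ⇒ q = 7/13.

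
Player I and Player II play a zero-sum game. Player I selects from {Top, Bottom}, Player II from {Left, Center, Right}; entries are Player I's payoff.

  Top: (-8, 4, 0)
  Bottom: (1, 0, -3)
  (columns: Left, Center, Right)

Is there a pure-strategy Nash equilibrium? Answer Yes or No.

Row minima: Top → -8, Bottom → -3; maximin = -3.
Column maxima: Left → 1, Center → 4, Right → 0; minimax = 0.
-3 ≠ 0, so no pure-strategy equilibrium exists.

No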